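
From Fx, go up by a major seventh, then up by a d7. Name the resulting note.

D#

A major seventh up from F## is E## (letter E, 11 semitones up).
A diminished seventh up from E## is D# (letter D, 9 semitones up).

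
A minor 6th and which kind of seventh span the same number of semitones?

A minor sixth spans 8 semitones.
A seventh spanning 8 semitones is doubly diminished (the major seventh is 11).

doubly diminished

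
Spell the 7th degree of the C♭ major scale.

Bb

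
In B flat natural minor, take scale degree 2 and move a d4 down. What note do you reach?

Scale degree 2 of Bb natural minor is C.
A diminished fourth (4 semitones) below C lands on the letter G, giving G#.

G#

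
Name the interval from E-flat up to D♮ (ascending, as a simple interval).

The letter names run E→D, a span of 6 letter steps, so the interval is some kind of seventh.
Eb to D is 11 semitones. A major seventh is 11, so 11 makes it major.

major seventh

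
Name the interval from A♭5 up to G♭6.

The letter names run A→G, a span of 6 letter steps, so the interval is some kind of seventh.
Ab to Gb is 10 semitones. A major seventh is 11, so 10 makes it minor.

minor seventh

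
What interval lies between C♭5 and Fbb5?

The letter names run C→F, a span of 3 letter steps, so the interval is some kind of fourth.
Cb to Fbb is 4 semitones. A perfect fourth is 5, so 4 makes it diminished.

diminished fourth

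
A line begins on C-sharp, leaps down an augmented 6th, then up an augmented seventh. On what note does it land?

An augmented sixth down from C# is Eb (letter E, 10 semitones down).
An augmented seventh up from Eb is D# (letter D, 12 semitones up).

D#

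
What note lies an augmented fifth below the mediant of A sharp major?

The mediant of A# major is C##.
An augmented fifth (8 semitones) below C## lands on the letter F, giving F#.

F#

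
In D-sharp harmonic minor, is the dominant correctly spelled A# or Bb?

A#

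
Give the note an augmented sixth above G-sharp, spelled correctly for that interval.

A sixth above G lands on the letter E.
An augmented sixth spans 10 semitones, so G# moves to pitch class 6. On the letter E that is E##.

E##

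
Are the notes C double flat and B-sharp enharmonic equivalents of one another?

Cbb is pitch class 10; B# is pitch class 0.
The pitch classes differ (10 vs. 0), so they are not enharmonic equivalents.

No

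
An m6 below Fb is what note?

Ab

F down a major sixth is Ab, so the target letter is A.
From Fb, a minor sixth is 8 semitones down: Ab.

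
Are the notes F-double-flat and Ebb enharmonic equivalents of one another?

No

Fbb is pitch class 3; Ebb is pitch class 2.
The pitch classes differ (3 vs. 2), so they are not enharmonic equivalents.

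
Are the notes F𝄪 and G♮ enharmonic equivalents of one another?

F## = pitch class 7 and G = pitch class 7 — the same pitch class, so they are enharmonic equivalents.

Yes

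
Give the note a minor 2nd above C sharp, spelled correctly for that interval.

A second above C lands on the letter D.
A minor second spans 1 semitone, so C# moves to pitch class 2. On the letter D that is D.

D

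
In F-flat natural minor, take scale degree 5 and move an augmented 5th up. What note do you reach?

G

Scale degree 5 of Fb natural minor is Cb.
An augmented fifth (8 semitones) above Cb lands on the letter G, giving G.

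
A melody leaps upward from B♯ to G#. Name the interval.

The letter names run B→G, a span of 5 letter steps, so the interval is some kind of sixth.
B# to G# is 8 semitones. A major sixth is 9, so 8 makes it minor.

minor sixth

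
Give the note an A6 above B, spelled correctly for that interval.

G##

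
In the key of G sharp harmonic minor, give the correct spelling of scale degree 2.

The G# harmonic minor scale runs G# A# B C# D# E F##.
Degree 2 is A#.

A#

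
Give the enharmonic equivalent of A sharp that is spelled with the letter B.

A# is pitch class 10. The letter B alone is pitch class 11.
To reach pitch class 10 from B requires an offset of -1 semitone, i.e. flat: Bb.

Bb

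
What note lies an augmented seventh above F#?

E##

A seventh above F lands on the letter E.
An augmented seventh spans 12 semitones, so F# moves to pitch class 6. On the letter E that is E##.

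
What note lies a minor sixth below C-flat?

C down a major sixth is Eb, so the target letter is E.
From Cb, a minor sixth is 8 semitones down: Eb.

Eb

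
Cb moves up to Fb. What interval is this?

perfect fourth

Counting letters C–D–E–F gives a fourth.
Cb→Fb = 5 semitones, exactly the perfect fourth.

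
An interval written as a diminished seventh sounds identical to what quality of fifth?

A diminished seventh spans 9 semitones.
A fifth spanning 9 semitones is doubly augmented (the perfect fifth is 7).

doubly augmented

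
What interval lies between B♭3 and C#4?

augmented second

The letter names run B→C, a span of 1 letter step, so the interval is some kind of second.
Bb to C# is 3 semitones. A major second is 2, so 3 makes it augmented.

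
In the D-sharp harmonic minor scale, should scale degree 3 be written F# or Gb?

Each scale degree takes a distinct letter name. Degree 3 of a scale on D must use the letter F.
F# and Gb are enharmonically the same pitch, but only F# uses the letter F, so it is the correct spelling here.

F#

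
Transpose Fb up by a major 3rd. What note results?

Ab

F up a major third is A, so the target letter is A.
From Fb, a major third is 4 semitones up: Ab.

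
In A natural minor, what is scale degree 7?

G

The A natural minor scale runs A B C D E F G.
Degree 7 is G.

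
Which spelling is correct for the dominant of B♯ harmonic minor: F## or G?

Each scale degree takes a distinct letter name. Degree 5 of a scale on B must use the letter F.
F## and G are enharmonically the same pitch, but only F## uses the letter F, so it is the correct spelling here.

F##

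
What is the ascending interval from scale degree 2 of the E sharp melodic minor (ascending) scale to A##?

major third

Scale degree 2 of E# melodic minor (ascending) is F##.
F## up to A##: letters F→A make it a third; 4 semitones makes it major.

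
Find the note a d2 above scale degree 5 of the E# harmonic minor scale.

Scale degree 5 of E# harmonic minor is B#.
A diminished second (0 semitones) above B# lands on the letter C, giving C.

C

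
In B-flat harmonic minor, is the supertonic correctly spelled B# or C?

C

Each scale degree takes a distinct letter name. Degree 2 of a scale on B must use the letter C.
C and B# are enharmonically the same pitch, but only C uses the letter C, so it is the correct spelling here.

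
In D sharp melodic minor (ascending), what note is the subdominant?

The D# melodic minor (ascending) scale runs D# E# F# G# A# B# C##.
Degree 4 is G#.

G#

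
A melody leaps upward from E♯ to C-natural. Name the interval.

diminished sixth

The letter names run E→C, a span of 5 letter steps, so the interval is some kind of sixth.
E# to C is 7 semitones. A major sixth is 9, so 7 makes it diminished.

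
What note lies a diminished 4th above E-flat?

Abb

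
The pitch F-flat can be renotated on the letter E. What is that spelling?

Fb is pitch class 4. The letter E alone is pitch class 4.
Pitch class 4 on E needs no accidental: E.

E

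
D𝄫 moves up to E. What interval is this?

Counting letters D–E gives a second.
Dbb→E = 4 semitones, 2 wider than the major second (2), so doubly augmented.

doubly augmented second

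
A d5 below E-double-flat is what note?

Ab

E down a perfect fifth is A, so the target letter is A.
From Ebb, a diminished fifth is 6 semitones down: Ab.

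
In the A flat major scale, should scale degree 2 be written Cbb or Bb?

Bb

Each scale degree takes a distinct letter name. Degree 2 of a scale on A must use the letter B.
Bb and Cbb are enharmonically the same pitch, but only Bb uses the letter B, so it is the correct spelling here.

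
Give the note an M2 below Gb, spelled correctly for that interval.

Fb

G down a major second is F, so the target letter is F.
From Gb, a major second is 2 semitones down: Fb.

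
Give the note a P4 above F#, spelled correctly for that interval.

B

A fourth above F lands on the letter B.
A perfect fourth spans 5 semitones, so F# moves to pitch class 11. On the letter B that is B.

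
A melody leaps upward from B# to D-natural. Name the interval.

Counting letters B–C–D gives a third.
B#→D = 2 semitones, 2 narrower than the major third (4), so diminished.

diminished third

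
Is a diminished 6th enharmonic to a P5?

A diminished sixth spans 7 semitones; a perfect fifth spans 7.
They are enharmonically equivalent.

Yes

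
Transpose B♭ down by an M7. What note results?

A seventh below B lands on the letter C.
A major seventh spans 11 semitones, so Bb moves to pitch class 11. On the letter C that is Cb.

Cb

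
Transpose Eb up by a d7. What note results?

Dbb

A seventh above E lands on the letter D.
A diminished seventh spans 9 semitones, so Eb moves to pitch class 0. On the letter D that is Dbb.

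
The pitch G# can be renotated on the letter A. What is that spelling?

G# is pitch class 8. The letter A alone is pitch class 9.
To reach pitch class 8 from A requires an offset of -1 semitone, i.e. flat: Ab.

Ab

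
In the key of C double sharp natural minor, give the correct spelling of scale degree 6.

The C## natural minor scale runs C## D## E# F## G## A# B#.
Degree 6 is A#.

A#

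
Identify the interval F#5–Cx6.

augmented fifth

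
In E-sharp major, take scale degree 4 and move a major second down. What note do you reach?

Scale degree 4 of E# major is A#.
A major second (2 semitones) below A# lands on the letter G, giving G#.

G#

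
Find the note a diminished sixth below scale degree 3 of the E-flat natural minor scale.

B

Scale degree 3 of Eb natural minor is Gb.
A diminished sixth (7 semitones) below Gb lands on the letter B, giving B.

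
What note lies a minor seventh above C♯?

B

A seventh above C lands on the letter B.
A minor seventh spans 10 semitones, so C# moves to pitch class 11. On the letter B that is B.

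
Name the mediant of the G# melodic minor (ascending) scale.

B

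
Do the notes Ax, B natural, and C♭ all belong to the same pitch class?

Yes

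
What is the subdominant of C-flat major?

Fb

Degree 4 takes the letter 3 steps above C, which is F.
In major, degree 4 sits 5 semitones above the tonic. Cb + 5 semitones is pitch class 4, spelled on F as Fb.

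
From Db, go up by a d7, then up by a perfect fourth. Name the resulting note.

Fbb

A diminished seventh up from Db is Cbb (letter C, 9 semitones up).
A perfect fourth up from Cbb is Fbb (letter F, 5 semitones up).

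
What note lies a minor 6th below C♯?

C down a major sixth is Eb, so the target letter is E.
From C#, a minor sixth is 8 semitones down: E#.

E#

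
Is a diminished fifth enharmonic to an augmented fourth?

Yes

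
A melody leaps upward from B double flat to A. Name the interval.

augmented seventh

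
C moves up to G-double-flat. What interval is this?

The letter names run C→G, a span of 4 letter steps, so the interval is some kind of fifth.
C to Gbb is 5 semitones. A perfect fifth is 7, so 5 makes it doubly diminished.

doubly diminished fifth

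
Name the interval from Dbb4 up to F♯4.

The letter names run D→F, a span of 2 letter steps, so the interval is some kind of third.
Dbb to F# is 6 semitones. A major third is 4, so 6 makes it doubly augmented.

doubly augmented third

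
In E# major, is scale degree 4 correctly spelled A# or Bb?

A#

Each scale degree takes a distinct letter name. Degree 4 of a scale on E must use the letter A.
A# and Bb are enharmonically the same pitch, but only A# uses the letter A, so it is the correct spelling here.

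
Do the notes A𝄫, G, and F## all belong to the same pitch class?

Yes

Abb = pitch class 7 and G = pitch class 7 and F## = pitch class 7 — the same pitch class, so they are enharmonic equivalents.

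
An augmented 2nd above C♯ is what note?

A second above C lands on the letter D.
An augmented second spans 3 semitones, so C# moves to pitch class 4. On the letter D that is D##.

D##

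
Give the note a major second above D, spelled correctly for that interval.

D up a major second is E, so the target letter is E.
From D, a major second is 2 semitones up: E.

E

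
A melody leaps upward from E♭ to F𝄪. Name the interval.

doubly augmented second

Counting letters E–F gives a second.
Eb→F## = 4 semitones, 2 wider than the major second (2), so doubly augmented.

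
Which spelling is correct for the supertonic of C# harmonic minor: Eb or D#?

Each scale degree takes a distinct letter name. Degree 2 of a scale on C must use the letter D.
D# and Eb are enharmonically the same pitch, but only D# uses the letter D, so it is the correct spelling here.

D#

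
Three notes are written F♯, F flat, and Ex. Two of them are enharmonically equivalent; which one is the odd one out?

In 12-tone equal temperament, enharmonic equivalents share a pitch class. F# is pitch class 6; Fb is pitch class 4; E## is pitch class 6.
F# and E## share pitch class 6, while Fb is pitch class 4.

Fb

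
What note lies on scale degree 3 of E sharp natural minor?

G#

Degree 3 takes the letter 2 steps above E, which is G.
In natural minor, degree 3 sits 3 semitones above the tonic. E# + 3 semitones is pitch class 8, spelled on G as G#.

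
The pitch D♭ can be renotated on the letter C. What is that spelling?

C#

Plain C sits 1 semitone below Db, so on the letter C the same pitch needs a sharp: C#.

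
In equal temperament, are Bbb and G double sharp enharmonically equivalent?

Bbb = pitch class 9 and G## = pitch class 9 — the same pitch class, so they are enharmonic equivalents.

Yes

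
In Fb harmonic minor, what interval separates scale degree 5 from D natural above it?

augmented second

Scale degree 5 of Fb harmonic minor is Cb.
Cb up to D: letters C→D make it a second; 3 semitones makes it augmented.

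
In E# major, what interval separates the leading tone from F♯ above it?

diminished third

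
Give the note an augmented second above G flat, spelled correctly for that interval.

A

G up a major second is A, so the target letter is A.
From Gb, an augmented second is 3 semitones up: A.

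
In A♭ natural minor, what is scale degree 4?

Degree 4 takes the letter 3 steps above A, which is D.
In natural minor, degree 4 sits 5 semitones above the tonic. Ab + 5 semitones is pitch class 1, spelled on D as Db.

Db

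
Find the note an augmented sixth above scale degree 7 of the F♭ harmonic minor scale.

Scale degree 7 of Fb harmonic minor is Eb.
An augmented sixth (10 semitones) above Eb lands on the letter C, giving C#.

C#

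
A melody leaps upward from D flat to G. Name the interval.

augmented fourth

Counting letters D–E–F–G gives a fourth.
Db→G = 6 semitones, 1 wider than the perfect fourth (5), so augmented.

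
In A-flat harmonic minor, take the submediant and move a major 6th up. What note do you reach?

Db

The submediant of Ab harmonic minor is Fb.
A major sixth (9 semitones) above Fb lands on the letter D, giving Db.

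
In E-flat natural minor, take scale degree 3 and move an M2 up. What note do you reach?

Ab

Scale degree 3 of Eb natural minor is Gb.
A major second (2 semitones) above Gb lands on the letter A, giving Ab.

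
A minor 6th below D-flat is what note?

A sixth below D lands on the letter F.
A minor sixth spans 8 semitones, so Db moves to pitch class 5. On the letter F that is F.

F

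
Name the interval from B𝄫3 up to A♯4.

The letter names run B→A, a span of 6 letter steps, so the interval is some kind of seventh.
Bbb to A# is 13 semitones. A major seventh is 11, so 13 makes it doubly augmented.

doubly augmented seventh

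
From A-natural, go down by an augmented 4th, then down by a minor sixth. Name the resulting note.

An augmented fourth down from A is Eb (letter E, 6 semitones down).
A minor sixth down from Eb is G (letter G, 8 semitones down).

G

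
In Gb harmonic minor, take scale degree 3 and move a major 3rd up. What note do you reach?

Scale degree 3 of Gb harmonic minor is Bbb.
A major third (4 semitones) above Bbb lands on the letter D, giving Db.

Db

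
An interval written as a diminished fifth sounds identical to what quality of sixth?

doubly diminished

A diminished fifth spans 6 semitones.
A sixth spanning 6 semitones is doubly diminished (the major sixth is 9).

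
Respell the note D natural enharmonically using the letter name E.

Ebb

Plain E sits 2 semitones above D, so on the letter E the same pitch needs a double flat: Ebb.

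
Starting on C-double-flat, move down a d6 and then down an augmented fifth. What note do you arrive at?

Abb

A diminished sixth down from Cbb is Eb (letter E, 7 semitones down).
An augmented fifth down from Eb is Abb (letter A, 8 semitones down).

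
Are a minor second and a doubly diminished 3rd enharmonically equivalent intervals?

Yes

A minor second spans 1 semitone; a doubly diminished third spans 1.
They are enharmonically equivalent.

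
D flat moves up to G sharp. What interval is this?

doubly augmented fourth

The letter names run D→G, a span of 3 letter steps, so the interval is some kind of fourth.
Db to G# is 7 semitones. A perfect fourth is 5, so 7 makes it doubly augmented.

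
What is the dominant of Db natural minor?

The Db natural minor scale runs Db Eb Fb Gb Ab Bbb Cb.
Degree 5 is Ab.

Ab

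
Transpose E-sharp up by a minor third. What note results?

G#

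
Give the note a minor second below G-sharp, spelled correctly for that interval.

A second below G lands on the letter F.
A minor second spans 1 semitone, so G# moves to pitch class 7. On the letter F that is F##.

F##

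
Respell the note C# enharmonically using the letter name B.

C# is pitch class 1. The letter B alone is pitch class 11.
To reach pitch class 1 from B requires an offset of +2 semitones, i.e. double sharp: B##.

B##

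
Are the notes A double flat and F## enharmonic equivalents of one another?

Yes

Abb = pitch class 7 and F## = pitch class 7 — the same pitch class, so they are enharmonic equivalents.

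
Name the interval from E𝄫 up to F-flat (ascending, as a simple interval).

major second

Counting letters E–F gives a second.
Ebb→Fb = 2 semitones, exactly the major second.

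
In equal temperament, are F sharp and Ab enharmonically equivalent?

F# is pitch class 6; Ab is pitch class 8.
The pitch classes differ (6 vs. 8), so they are not enharmonic equivalents.

No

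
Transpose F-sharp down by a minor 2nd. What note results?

F down a major second is Eb, so the target letter is E.
From F#, a minor second is 1 semitone down: E#.

E#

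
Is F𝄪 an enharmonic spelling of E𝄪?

No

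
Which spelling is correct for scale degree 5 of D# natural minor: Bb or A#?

Each scale degree takes a distinct letter name. Degree 5 of a scale on D must use the letter A.
A# and Bb are enharmonically the same pitch, but only A# uses the letter A, so it is the correct spelling here.

A#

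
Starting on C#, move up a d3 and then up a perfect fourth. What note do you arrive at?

Ab

A diminished third up from C# is Eb (letter E, 2 semitones up).
A perfect fourth up from Eb is Ab (letter A, 5 semitones up).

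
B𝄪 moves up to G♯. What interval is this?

Counting letters B–C–D–E–F–G gives a sixth.
B##→G# = 7 semitones, 2 narrower than the major sixth (9), so diminished.

diminished sixth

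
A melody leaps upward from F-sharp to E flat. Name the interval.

Counting letters F–G–A–B–C–D–E gives a seventh.
F#→Eb = 9 semitones, 2 narrower than the major seventh (11), so diminished.

diminished seventh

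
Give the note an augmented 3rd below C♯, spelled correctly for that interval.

C down a major third is Ab, so the target letter is A.
From C#, an augmented third is 5 semitones down: Ab.

Ab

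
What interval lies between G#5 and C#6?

The letter names run G→C, a span of 3 letter steps, so the interval is some kind of fourth.
G# to C# is 5 semitones. A perfect fourth is 5, so 5 makes it perfect.

perfect fourth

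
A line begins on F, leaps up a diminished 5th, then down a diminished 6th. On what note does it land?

A diminished fifth up from F is Cb (letter C, 6 semitones up).
A diminished sixth down from Cb is E (letter E, 7 semitones down).

E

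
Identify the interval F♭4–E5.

The letter names run F→E, a span of 6 letter steps, so the interval is some kind of seventh.
Fb to E is 12 semitones. A major seventh is 11, so 12 makes it augmented.

augmented seventh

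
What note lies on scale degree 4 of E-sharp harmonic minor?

A#

The E# harmonic minor scale runs E# F## G# A# B# C# D##.
Degree 4 is A#.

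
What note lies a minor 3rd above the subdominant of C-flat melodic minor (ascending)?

The subdominant of Cb melodic minor (ascending) is Fb.
A minor third (3 semitones) above Fb lands on the letter A, giving Abb.

Abb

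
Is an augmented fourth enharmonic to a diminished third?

An augmented fourth spans 6 semitones; a diminished third spans 2.
The spans differ, so they are not enharmonic equivalents.

No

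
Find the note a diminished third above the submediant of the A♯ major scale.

A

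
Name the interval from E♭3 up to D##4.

doubly augmented seventh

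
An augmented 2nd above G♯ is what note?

A##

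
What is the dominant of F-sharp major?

C#

Degree 5 takes the letter 4 steps above F, which is C.
In major, degree 5 sits 7 semitones above the tonic. F# + 7 semitones is pitch class 1, spelled on C as C#.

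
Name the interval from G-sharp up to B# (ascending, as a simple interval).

major third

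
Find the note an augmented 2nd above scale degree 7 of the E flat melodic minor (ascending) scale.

E#

Scale degree 7 of Eb melodic minor (ascending) is D.
An augmented second (3 semitones) above D lands on the letter E, giving E#.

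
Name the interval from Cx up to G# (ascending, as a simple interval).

diminished fifth

Counting letters C–D–E–F–G gives a fifth.
C##→G# = 6 semitones, 1 narrower than the perfect fifth (7), so diminished.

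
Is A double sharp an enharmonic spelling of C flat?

Yes

A## is pitch class 11; Cb is pitch class 11.
All spellings map to pitch class 11, so they are enharmonically equivalent.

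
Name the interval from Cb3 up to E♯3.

doubly augmented third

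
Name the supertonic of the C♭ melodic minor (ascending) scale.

Degree 2 takes the letter 1 step above C, which is D.
In melodic minor (ascending), degree 2 sits 2 semitones above the tonic. Cb + 2 semitones is pitch class 1, spelled on D as Db.

Db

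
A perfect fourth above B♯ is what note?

E#

B up a perfect fourth is E, so the target letter is E.
From B#, a perfect fourth is 5 semitones up: E#.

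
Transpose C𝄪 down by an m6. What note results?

E##

C down a major sixth is Eb, so the target letter is E.
From C##, a minor sixth is 8 semitones down: E##.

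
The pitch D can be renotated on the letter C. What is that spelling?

D is pitch class 2. The letter C alone is pitch class 0.
To reach pitch class 2 from C requires an offset of +2 semitones, i.e. double sharp: C##.

C##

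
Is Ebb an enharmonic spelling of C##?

Yes

Ebb = pitch class 2 and C## = pitch class 2 — the same pitch class, so they are enharmonic equivalents.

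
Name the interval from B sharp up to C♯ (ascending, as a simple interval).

The letter names run B→C, a span of 1 letter step, so the interval is some kind of second.
B# to C# is 1 semitone. A major second is 2, so 1 makes it minor.

minor second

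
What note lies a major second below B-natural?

A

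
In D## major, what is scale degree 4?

G##

Degree 4 takes the letter 3 steps above D, which is G.
In major, degree 4 sits 5 semitones above the tonic. D## + 5 semitones is pitch class 9, spelled on G as G##.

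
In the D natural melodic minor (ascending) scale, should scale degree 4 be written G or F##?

G

Each scale degree takes a distinct letter name. Degree 4 of a scale on D must use the letter G.
G and F## are enharmonically the same pitch, but only G uses the letter G, so it is the correct spelling here.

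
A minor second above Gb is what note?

A second above G lands on the letter A.
A minor second spans 1 semitone, so Gb moves to pitch class 7. On the letter A that is Abb.

Abb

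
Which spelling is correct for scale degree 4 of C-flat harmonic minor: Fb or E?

Each scale degree takes a distinct letter name. Degree 4 of a scale on C must use the letter F.
Fb and E are enharmonically the same pitch, but only Fb uses the letter F, so it is the correct spelling here.

Fb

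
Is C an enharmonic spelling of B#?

Yes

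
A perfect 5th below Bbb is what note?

A fifth below B lands on the letter E.
A perfect fifth spans 7 semitones, so Bbb moves to pitch class 2. On the letter E that is Ebb.

Ebb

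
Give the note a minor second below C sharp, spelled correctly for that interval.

B#

C down a major second is Bb, so the target letter is B.
From C#, a minor second is 1 semitone down: B#.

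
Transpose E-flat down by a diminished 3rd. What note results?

C#

A third below E lands on the letter C.
A diminished third spans 2 semitones, so Eb moves to pitch class 1. On the letter C that is C#.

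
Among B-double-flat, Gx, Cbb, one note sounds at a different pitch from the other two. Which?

Cbb

In 12-tone equal temperament, enharmonic equivalents share a pitch class. Bbb is pitch class 9; G## is pitch class 9; Cbb is pitch class 10.
Bbb and G## share pitch class 9, while Cbb is pitch class 10.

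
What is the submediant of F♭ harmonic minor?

Dbb

The Fb harmonic minor scale runs Fb Gb Abb Bbb Cb Dbb Eb.
Degree 6 is Dbb.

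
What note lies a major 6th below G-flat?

Bbb

G down a major sixth is Bb, so the target letter is B.
From Gb, a major sixth is 9 semitones down: Bbb.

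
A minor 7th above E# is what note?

E up a major seventh is D#, so the target letter is D.
From E#, a minor seventh is 10 semitones up: D#.

D#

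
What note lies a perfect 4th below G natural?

D

G down a perfect fourth is D, so the target letter is D.
From G, a perfect fourth is 5 semitones down: D.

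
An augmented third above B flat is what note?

B up a major third is D#, so the target letter is D.
From Bb, an augmented third is 5 semitones up: D#.

D#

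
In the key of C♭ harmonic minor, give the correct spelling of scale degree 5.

The Cb harmonic minor scale runs Cb Db Ebb Fb Gb Abb Bb.
Degree 5 is Gb.

Gb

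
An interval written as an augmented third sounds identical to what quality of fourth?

perfect

An augmented third spans 5 semitones.
A fourth spanning 5 semitones is perfect (the perfect fourth is 5).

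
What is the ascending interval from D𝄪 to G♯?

diminished fourth

Counting letters D–E–F–G gives a fourth.
D##→G# = 4 semitones, 1 narrower than the perfect fourth (5), so diminished.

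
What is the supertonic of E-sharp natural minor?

F##

Degree 2 takes the letter 1 step above E, which is F.
In natural minor, degree 2 sits 2 semitones above the tonic. E# + 2 semitones is pitch class 7, spelled on F as F##.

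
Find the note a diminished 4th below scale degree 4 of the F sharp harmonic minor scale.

Scale degree 4 of F# harmonic minor is B.
A diminished fourth (4 semitones) below B lands on the letter F, giving F##.

F##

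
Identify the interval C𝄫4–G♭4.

augmented fifth

Counting letters C–D–E–F–G gives a fifth.
Cbb→Gb = 8 semitones, 1 wider than the perfect fifth (7), so augmented.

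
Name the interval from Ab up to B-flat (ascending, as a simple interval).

The letter names run A→B, a span of 1 letter step, so the interval is some kind of second.
Ab to Bb is 2 semitones. A major second is 2, so 2 makes it major.

major second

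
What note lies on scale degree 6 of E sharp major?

The E# major scale runs E# F## G## A# B# C## D##.
Degree 6 is C##.

C##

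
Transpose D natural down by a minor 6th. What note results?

A sixth below D lands on the letter F.
A minor sixth spans 8 semitones, so D moves to pitch class 6. On the letter F that is F#.

F#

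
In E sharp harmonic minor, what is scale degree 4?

A#

Degree 4 takes the letter 3 steps above E, which is A.
In harmonic minor, degree 4 sits 5 semitones above the tonic. E# + 5 semitones is pitch class 10, spelled on A as A#.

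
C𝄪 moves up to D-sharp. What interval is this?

minor second

The letter names run C→D, a span of 1 letter step, so the interval is some kind of second.
C## to D# is 1 semitone. A major second is 2, so 1 makes it minor.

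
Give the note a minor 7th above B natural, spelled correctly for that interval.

A seventh above B lands on the letter A.
A minor seventh spans 10 semitones, so B moves to pitch class 9. On the letter A that is A.

A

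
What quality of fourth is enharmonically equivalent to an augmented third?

perfect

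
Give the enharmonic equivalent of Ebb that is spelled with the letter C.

Ebb is pitch class 2. The letter C alone is pitch class 0.
To reach pitch class 2 from C requires an offset of +2 semitones, i.e. double sharp: C##.

C##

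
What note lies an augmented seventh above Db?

A seventh above D lands on the letter C.
An augmented seventh spans 12 semitones, so Db moves to pitch class 1. On the letter C that is C#.

C#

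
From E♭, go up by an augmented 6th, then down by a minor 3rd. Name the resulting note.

A#

An augmented sixth up from Eb is C# (letter C, 10 semitones up).
A minor third down from C# is A# (letter A, 3 semitones down).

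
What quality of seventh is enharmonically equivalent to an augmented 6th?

An augmented sixth spans 10 semitones.
A seventh spanning 10 semitones is minor (the major seventh is 11).

minor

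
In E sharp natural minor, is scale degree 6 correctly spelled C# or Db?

C#

Each scale degree takes a distinct letter name. Degree 6 of a scale on E must use the letter C.
C# and Db are enharmonically the same pitch, but only C# uses the letter C, so it is the correct spelling here.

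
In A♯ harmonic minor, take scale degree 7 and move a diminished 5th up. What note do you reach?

Scale degree 7 of A# harmonic minor is G##.
A diminished fifth (6 semitones) above G## lands on the letter D, giving D#.

D#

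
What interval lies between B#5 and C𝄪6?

major second

Counting letters B–C gives a second.
B#→C## = 2 semitones, exactly the major second.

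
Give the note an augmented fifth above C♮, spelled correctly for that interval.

G#

C up a perfect fifth is G, so the target letter is G.
From C, an augmented fifth is 8 semitones up: G#.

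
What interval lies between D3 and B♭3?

minor sixth

Counting letters D–E–F–G–A–B gives a sixth.
D→Bb = 8 semitones, 1 narrower than the major sixth (9), so minor.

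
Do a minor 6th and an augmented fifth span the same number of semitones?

Yes

A minor sixth spans 8 semitones; an augmented fifth spans 8.
They are enharmonically equivalent.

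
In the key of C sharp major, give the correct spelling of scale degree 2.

The C# major scale runs C# D# E# F# G# A# B#.
Degree 2 is D#.

D#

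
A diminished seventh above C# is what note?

C up a major seventh is B, so the target letter is B.
From C#, a diminished seventh is 9 semitones up: Bb.

Bb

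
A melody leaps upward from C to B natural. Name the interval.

The letter names run C→B, a span of 6 letter steps, so the interval is some kind of seventh.
C to B is 11 semitones. A major seventh is 11, so 11 makes it major.

major seventh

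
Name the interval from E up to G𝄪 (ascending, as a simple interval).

Counting letters E–F–G gives a third.
E→G## = 5 semitones, 1 wider than the major third (4), so augmented.

augmented third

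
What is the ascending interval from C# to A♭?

diminished sixth

The letter names run C→A, a span of 5 letter steps, so the interval is some kind of sixth.
C# to Ab is 7 semitones. A major sixth is 9, so 7 makes it diminished.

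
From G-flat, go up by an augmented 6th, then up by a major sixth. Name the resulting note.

C#

An augmented sixth up from Gb is E (letter E, 10 semitones up).
A major sixth up from E is C# (letter C, 9 semitones up).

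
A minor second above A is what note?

Bb

A up a major second is B, so the target letter is B.
From A, a minor second is 1 semitone up: Bb.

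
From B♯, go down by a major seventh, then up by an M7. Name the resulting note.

B#

A major seventh down from B# is C# (letter C, 11 semitones down).
A major seventh up from C# is B# (letter B, 11 semitones up).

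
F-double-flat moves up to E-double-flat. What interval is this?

major seventh

The letter names run F→E, a span of 6 letter steps, so the interval is some kind of seventh.
Fbb to Ebb is 11 semitones. A major seventh is 11, so 11 makes it major.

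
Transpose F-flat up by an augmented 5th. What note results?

C

A fifth above F lands on the letter C.
An augmented fifth spans 8 semitones, so Fb moves to pitch class 0. On the letter C that is C.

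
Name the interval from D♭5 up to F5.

The letter names run D→F, a span of 2 letter steps, so the interval is some kind of third.
Db to F is 4 semitones. A major third is 4, so 4 makes it major.

major third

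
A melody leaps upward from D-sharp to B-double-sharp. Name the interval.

augmented sixth

Counting letters D–E–F–G–A–B gives a sixth.
D#→B## = 10 semitones, 1 wider than the major sixth (9), so augmented.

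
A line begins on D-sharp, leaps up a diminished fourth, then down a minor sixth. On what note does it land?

B

A diminished fourth up from D# is G (letter G, 4 semitones up).
A minor sixth down from G is B (letter B, 8 semitones down).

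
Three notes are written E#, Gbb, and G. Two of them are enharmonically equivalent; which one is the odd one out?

In 12-tone equal temperament, enharmonic equivalents share a pitch class. E# is pitch class 5; Gbb is pitch class 5; G is pitch class 7.
E# and Gbb share pitch class 5, while G is pitch class 7.

G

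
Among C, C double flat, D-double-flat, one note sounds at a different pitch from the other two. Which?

Cbb

In 12-tone equal temperament, enharmonic equivalents share a pitch class. C is pitch class 0; Cbb is pitch class 10; Dbb is pitch class 0.
C and Dbb share pitch class 0, while Cbb is pitch class 10.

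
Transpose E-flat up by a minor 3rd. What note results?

Gb

E up a major third is G#, so the target letter is G.
From Eb, a minor third is 3 semitones up: Gb.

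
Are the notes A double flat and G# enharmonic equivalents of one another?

Two spellings are enharmonically equivalent only if they share a pitch class.
Here Abb → 7, G# → 8; 7 ≠ 8, so they are not.

No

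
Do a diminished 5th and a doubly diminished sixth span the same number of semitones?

Yes

A diminished fifth spans 6 semitones; a doubly diminished sixth spans 6.
They are enharmonically equivalent.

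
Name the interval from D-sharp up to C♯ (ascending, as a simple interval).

minor seventh

The letter names run D→C, a span of 6 letter steps, so the interval is some kind of seventh.
D# to C# is 10 semitones. A major seventh is 11, so 10 makes it minor.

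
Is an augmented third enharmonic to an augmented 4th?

An augmented third spans 5 semitones; an augmented fourth spans 6.
The spans differ, so they are not enharmonic equivalents.

No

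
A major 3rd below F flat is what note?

Dbb

F down a major third is Db, so the target letter is D.
From Fb, a major third is 4 semitones down: Dbb.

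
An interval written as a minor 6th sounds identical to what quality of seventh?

doubly diminished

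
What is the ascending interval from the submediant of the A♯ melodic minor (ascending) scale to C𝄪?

perfect fifth

The submediant of A# melodic minor (ascending) is F##.
F## up to C##: letters F→C make it a fifth; 7 semitones makes it perfect.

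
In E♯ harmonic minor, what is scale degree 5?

B#

Degree 5 takes the letter 4 steps above E, which is B.
In harmonic minor, degree 5 sits 7 semitones above the tonic. E# + 7 semitones is pitch class 0, spelled on B as B#.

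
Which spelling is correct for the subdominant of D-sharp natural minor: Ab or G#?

G#

Each scale degree takes a distinct letter name. Degree 4 of a scale on D must use the letter G.
G# and Ab are enharmonically the same pitch, but only G# uses the letter G, so it is the correct spelling here.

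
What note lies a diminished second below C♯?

B##

A second below C lands on the letter B.
A diminished second spans 0 semitones, so C# moves to pitch class 1. On the letter B that is B##.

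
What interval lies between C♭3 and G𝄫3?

diminished fifth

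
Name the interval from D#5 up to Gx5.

augmented fourth

Counting letters D–E–F–G gives a fourth.
D#→G## = 6 semitones, 1 wider than the perfect fourth (5), so augmented.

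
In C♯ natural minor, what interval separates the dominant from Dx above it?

augmented fifth

The dominant of C# natural minor is G#.
G# up to D##: letters G→D make it a fifth; 8 semitones makes it augmented.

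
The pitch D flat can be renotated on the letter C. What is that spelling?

Db is pitch class 1. The letter C alone is pitch class 0.
To reach pitch class 1 from C requires an offset of +1 semitone, i.e. sharp: C#.

C#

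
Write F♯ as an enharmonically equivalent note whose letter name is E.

Plain E sits 2 semitones below F#, so on the letter E the same pitch needs a double sharp: E##.

E##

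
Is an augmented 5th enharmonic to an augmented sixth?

An augmented fifth spans 8 semitones; an augmented sixth spans 10.
The spans differ, so they are not enharmonic equivalents.

No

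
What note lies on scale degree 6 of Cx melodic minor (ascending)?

Degree 6 takes the letter 5 steps above C, which is A.
In melodic minor (ascending), degree 6 sits 9 semitones above the tonic. C## + 9 semitones is pitch class 11, spelled on A as A##.

A##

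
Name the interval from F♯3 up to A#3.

major third

The letter names run F→A, a span of 2 letter steps, so the interval is some kind of third.
F# to A# is 4 semitones. A major third is 4, so 4 makes it major.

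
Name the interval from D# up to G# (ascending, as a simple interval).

Counting letters D–E–F–G gives a fourth.
D#→G# = 5 semitones, exactly the perfect fourth.

perfect fourth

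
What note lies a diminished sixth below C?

C down a major sixth is Eb, so the target letter is E.
From C, a diminished sixth is 7 semitones down: E#.

E#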